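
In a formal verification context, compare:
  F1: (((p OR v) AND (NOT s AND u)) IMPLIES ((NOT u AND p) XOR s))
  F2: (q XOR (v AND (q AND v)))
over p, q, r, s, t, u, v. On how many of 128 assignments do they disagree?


F1 = (((p OR v) AND (NOT s AND u)) IMPLIES ((NOT u AND p) XOR s))
F2 = (q XOR (v AND (q AND v)))
Evaluate both on each of 128 rows (bits = p,q,r,s,t,u,v):
  row 0 [0000000]: F1=1 F2=0 (differ) -> 1
  row 1 [0000001]: F1=1 F2=0 (differ) -> 1
  row 2 [0000010]: F1=1 F2=0 (differ) -> 1
  row 3 [0000011]: F1=0 F2=0 -> 0
  row 4 [0000100]: F1=1 F2=0 (differ) -> 1
  (every remaining row is evaluated the same way; all 128 results are listed next)
Full result column, 8 rows per line (p,q,r,s fixed per line; t,u,v runs 000..111 left to right):
  rows 0-7 [p,q,r,s=0000]: 11101110  (ones: 6)
  rows 8-15 [p,q,r,s=0001]: 11111111  (ones: 8)
  rows 16-23 [p,q,r,s=0010]: 11101110  (ones: 6)
  rows 24-31 [p,q,r,s=0011]: 11111111  (ones: 8)
  rows 32-39 [p,q,r,s=0100]: 01000100  (ones: 2)
  rows 40-47 [p,q,r,s=0101]: 01010101  (ones: 4)
  rows 48-55 [p,q,r,s=0110]: 01000100  (ones: 2)
  rows 56-63 [p,q,r,s=0111]: 01010101  (ones: 4)
  rows 64-71 [p,q,r,s=1000]: 11001100  (ones: 4)
  rows 72-79 [p,q,r,s=1001]: 11111111  (ones: 8)
  rows 80-87 [p,q,r,s=1010]: 11001100  (ones: 4)
  rows 88-95 [p,q,r,s=1011]: 11111111  (ones: 8)
  rows 96-103 [p,q,r,s=1100]: 01100110  (ones: 4)
  rows 104-111 [p,q,r,s=1101]: 01010101  (ones: 4)
  rows 112-119 [p,q,r,s=1110]: 01100110  (ones: 4)
  rows 120-127 [p,q,r,s=1111]: 01010101  (ones: 4)
Disagreements = 6+8+6+8+2+4+2+4+4+8+4+8+4+4+4+4 = 80

80


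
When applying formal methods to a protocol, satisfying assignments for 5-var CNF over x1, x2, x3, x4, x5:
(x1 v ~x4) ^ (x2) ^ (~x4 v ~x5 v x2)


CNF with 3 clauses over 5 vars (32 assignments).
An assignment satisfies CNF iff every clause has >=1 true literal.
Check each row (bits = x1,x2,x3,x4,x5; clause T/F shown):
  row 0 [00000]: clauses=TFT -> 0
  row 1 [00001]: clauses=TFT -> 0
  row 2 [00010]: clauses=FFT -> 0
  row 3 [00011]: clauses=FFF -> 0
  row 4 [00100]: clauses=TFT -> 0
  row 5 [00101]: clauses=TFT -> 0
  row 6 [00110]: clauses=FFT -> 0
  row 7 [00111]: clauses=FFF -> 0
  row 8 [01000]: clauses=TTT -> 1
  row 9 [01001]: clauses=TTT -> 1
  row 10 [01010]: clauses=FTT -> 0
  row 11 [01011]: clauses=FTT -> 0
  row 12 [01100]: clauses=TTT -> 1
  row 13 [01101]: clauses=TTT -> 1
  row 14 [01110]: clauses=FTT -> 0
  row 15 [01111]: clauses=FTT -> 0
  row 16 [10000]: clauses=TFT -> 0
  row 17 [10001]: clauses=TFT -> 0
  row 18 [10010]: clauses=TFT -> 0
  row 19 [10011]: clauses=TFF -> 0
  row 20 [10100]: clauses=TFT -> 0
  row 21 [10101]: clauses=TFT -> 0
  row 22 [10110]: clauses=TFT -> 0
  row 23 [10111]: clauses=TFF -> 0
  row 24 [11000]: clauses=TTT -> 1
  row 25 [11001]: clauses=TTT -> 1
  row 26 [11010]: clauses=TTT -> 1
  row 27 [11011]: clauses=TTT -> 1
  row 28 [11100]: clauses=TTT -> 1
  row 29 [11101]: clauses=TTT -> 1
  row 30 [11110]: clauses=TTT -> 1
  row 31 [11111]: clauses=TTT -> 1
Full result column, 8 rows per line (x1,x2 fixed per line; x3,x4,x5 runs 000..111 left to right):
  rows 0-7 [x1,x2=00]: 00000000  (ones: 0)
  rows 8-15 [x1,x2=01]: 11001100  (ones: 4)
  rows 16-23 [x1,x2=10]: 00000000  (ones: 0)
  rows 24-31 [x1,x2=11]: 11111111  (ones: 8)
Satisfying assignments = 0+4+0+8 = 12

12


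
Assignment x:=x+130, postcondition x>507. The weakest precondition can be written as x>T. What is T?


Formula: wp(x:=E, P) = P[E/x] (substitute E for x in postcondition)
Step 1: Postcondition: x>507
Step 2: Substitute x+130 for x: x+130>507
Step 3: Solve for x: x > 507-130 = 377

377


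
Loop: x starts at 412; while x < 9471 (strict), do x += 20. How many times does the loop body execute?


Step 1: x goes from 412 toward 9471 by 20; the body runs while x<9471, so iterations = ceil((bound-start)/step)
Step 2: Distance=9059
Step 3: ceil(9059/20)=453

453


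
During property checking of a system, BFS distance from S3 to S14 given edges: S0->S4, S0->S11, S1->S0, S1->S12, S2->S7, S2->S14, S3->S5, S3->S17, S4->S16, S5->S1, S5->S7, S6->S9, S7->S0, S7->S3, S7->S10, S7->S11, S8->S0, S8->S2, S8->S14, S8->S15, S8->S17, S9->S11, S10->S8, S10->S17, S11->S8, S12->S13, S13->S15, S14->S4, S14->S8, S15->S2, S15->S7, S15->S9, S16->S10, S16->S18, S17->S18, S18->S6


BFS layer-by-layer from S3:
  dist 0: {S3}
  dist 1: {S5, S17}
  dist 2: {S1, S7, S18}
  dist 3: {S0, S6, S10, S11, S12}
  dist 4: {S4, S8, S9, S13}
  dist 5: {S2, S14, S15, S16}
  -> S14 reached at distance 5
Shortest path length = 5

5


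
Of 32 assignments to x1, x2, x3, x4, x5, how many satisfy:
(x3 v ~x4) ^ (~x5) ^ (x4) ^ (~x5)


CNF with 4 clauses over 5 vars (32 assignments).
An assignment satisfies CNF iff every clause has >=1 true literal.
Check each row (bits = x1,x2,x3,x4,x5; clause T/F shown):
  row 0 [00000]: clauses=TTFT -> 0
  row 1 [00001]: clauses=TFFF -> 0
  row 2 [00010]: clauses=FTTT -> 0
  row 3 [00011]: clauses=FFTF -> 0
  row 4 [00100]: clauses=TTFT -> 0
  row 5 [00101]: clauses=TFFF -> 0
  row 6 [00110]: clauses=TTTT -> 1
  row 7 [00111]: clauses=TFTF -> 0
  row 8 [01000]: clauses=TTFT -> 0
  row 9 [01001]: clauses=TFFF -> 0
  row 10 [01010]: clauses=FTTT -> 0
  row 11 [01011]: clauses=FFTF -> 0
  row 12 [01100]: clauses=TTFT -> 0
  row 13 [01101]: clauses=TFFF -> 0
  row 14 [01110]: clauses=TTTT -> 1
  row 15 [01111]: clauses=TFTF -> 0
  row 16 [10000]: clauses=TTFT -> 0
  row 17 [10001]: clauses=TFFF -> 0
  row 18 [10010]: clauses=FTTT -> 0
  row 19 [10011]: clauses=FFTF -> 0
  row 20 [10100]: clauses=TTFT -> 0
  row 21 [10101]: clauses=TFFF -> 0
  row 22 [10110]: clauses=TTTT -> 1
  row 23 [10111]: clauses=TFTF -> 0
  row 24 [11000]: clauses=TTFT -> 0
  row 25 [11001]: clauses=TFFF -> 0
  row 26 [11010]: clauses=FTTT -> 0
  row 27 [11011]: clauses=FFTF -> 0
  row 28 [11100]: clauses=TTFT -> 0
  row 29 [11101]: clauses=TFFF -> 0
  row 30 [11110]: clauses=TTTT -> 1
  row 31 [11111]: clauses=TFTF -> 0
Full result column, 8 rows per line (x1,x2 fixed per line; x3,x4,x5 runs 000..111 left to right):
  rows 0-7 [x1,x2=00]: 00000010  (ones: 1)
  rows 8-15 [x1,x2=01]: 00000010  (ones: 1)
  rows 16-23 [x1,x2=10]: 00000010  (ones: 1)
  rows 24-31 [x1,x2=11]: 00000010  (ones: 1)
Satisfying assignments = 1+1+1+1 = 4

4


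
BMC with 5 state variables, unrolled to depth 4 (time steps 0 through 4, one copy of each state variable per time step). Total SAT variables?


BMC unrolls to depth k, creating one copy of each state var for steps 0..k.
Step count = 4 + 1 = 5 (steps 0 through 4)
Vars per step = 5
Total = 5 * 5 = 25

25


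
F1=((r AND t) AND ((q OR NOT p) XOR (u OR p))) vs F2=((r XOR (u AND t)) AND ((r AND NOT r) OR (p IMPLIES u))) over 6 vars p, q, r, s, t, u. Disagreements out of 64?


F1 = ((r AND t) AND ((q OR NOT p) XOR (u OR p)))
F2 = ((r XOR (u AND t)) AND ((r AND NOT r) OR (p IMPLIES u)))
Evaluate both on each of 64 rows (bits = p,q,r,s,t,u):
  row 0 [000000]: F1=0 F2=0 -> 0
  row 1 [000001]: F1=0 F2=0 -> 0
  row 2 [000010]: F1=0 F2=0 -> 0
  row 3 [000011]: F1=0 F2=1 (differ) -> 1
  row 4 [000100]: F1=0 F2=0 -> 0
  (every remaining row is evaluated the same way; all 64 results are listed next)
Full result column, 8 rows per line (p,q,r fixed per line; s,t,u runs 000..111 left to right):
  rows 0-7 [p,q,r=000]: 00010001  (ones: 2)
  rows 8-15 [p,q,r=001]: 11001100  (ones: 4)
  rows 16-23 [p,q,r=010]: 00010001  (ones: 2)
  rows 24-31 [p,q,r=011]: 11001100  (ones: 4)
  rows 32-39 [p,q,r=100]: 00010001  (ones: 2)
  rows 40-47 [p,q,r=101]: 01110111  (ones: 6)
  rows 48-55 [p,q,r=110]: 00010001  (ones: 2)
  rows 56-63 [p,q,r=111]: 01000100  (ones: 2)
Disagreements = 2+4+2+4+2+6+2+2 = 24

24


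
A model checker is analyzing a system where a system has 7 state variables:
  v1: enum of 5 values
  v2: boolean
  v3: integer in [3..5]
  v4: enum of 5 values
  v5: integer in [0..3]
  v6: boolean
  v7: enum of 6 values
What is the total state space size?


State space = product of domain sizes of all variables.
Domain sizes:
  v1 (enum of 5 values): 5
  v2 (boolean): 2
  v3 (integer in [3..5]): 3
  v4 (enum of 5 values): 5
  v5 (integer in [0..3]): 4
  v6 (boolean): 2
  v7 (enum of 6 values): 6
Product = 5 * 2 * 3 * 5 * 4 * 2 * 6 = 7200

7200


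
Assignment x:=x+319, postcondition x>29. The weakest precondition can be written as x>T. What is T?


Formula: wp(x:=E, P) = P[E/x] (substitute E for x in postcondition)
Step 1: Postcondition: x>29
Step 2: Substitute x+319 for x: x+319>29
Step 3: Solve for x: x > 29-319 = -290

-290


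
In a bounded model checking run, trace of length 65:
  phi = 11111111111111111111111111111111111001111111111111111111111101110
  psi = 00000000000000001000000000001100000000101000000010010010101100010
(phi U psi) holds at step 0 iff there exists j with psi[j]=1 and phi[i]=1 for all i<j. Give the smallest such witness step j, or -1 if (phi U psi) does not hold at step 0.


(phi U psi) at 0: need smallest j with psi[j]=1 and phi[i]=1 for all i in [0,j).
Scan from step 0:
  step 0: phi=1, psi=0 -> continue
  step 1: phi=1, psi=0 -> continue
  step 2: phi=1, psi=0 -> continue
  step 3: phi=1, psi=0 -> continue
  step 16: psi=1 and phi held for [0,16) -> witness found
Witness step = 16

16


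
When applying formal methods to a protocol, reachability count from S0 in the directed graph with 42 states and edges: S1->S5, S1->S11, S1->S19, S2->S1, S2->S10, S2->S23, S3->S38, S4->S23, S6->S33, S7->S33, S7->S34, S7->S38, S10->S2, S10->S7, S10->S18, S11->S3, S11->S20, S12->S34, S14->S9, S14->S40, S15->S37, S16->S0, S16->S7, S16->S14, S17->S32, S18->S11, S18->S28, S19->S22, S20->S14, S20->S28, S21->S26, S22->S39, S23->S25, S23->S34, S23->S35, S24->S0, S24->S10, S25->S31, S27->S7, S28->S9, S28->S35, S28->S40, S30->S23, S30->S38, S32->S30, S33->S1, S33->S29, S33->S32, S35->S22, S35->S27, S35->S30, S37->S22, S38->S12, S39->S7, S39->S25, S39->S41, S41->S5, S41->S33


BFS from S0:
  layer 0: {S0}
Reachable set: {S0}
Count = 1

1


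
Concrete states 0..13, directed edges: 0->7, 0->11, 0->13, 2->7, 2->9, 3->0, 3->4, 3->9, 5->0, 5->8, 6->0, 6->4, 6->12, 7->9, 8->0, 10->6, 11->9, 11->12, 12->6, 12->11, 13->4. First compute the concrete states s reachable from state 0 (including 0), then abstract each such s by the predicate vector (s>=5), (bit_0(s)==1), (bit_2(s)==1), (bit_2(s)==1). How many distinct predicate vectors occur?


BFS from 0:
Concrete reachable: {0, 4, 6, 7, 9, 11, 12, 13}
Abstract via predicates (s>=5), (bit_0(s)==1), (bit_2(s)==1), (bit_2(s)==1):
  (0,0,0,0) <- {0}
  (0,0,1,1) <- {4}
  (1,0,1,1) <- {6, 12}
  (1,1,0,0) <- {9, 11}
  (1,1,1,1) <- {7, 13}
Distinct abstract states = 5

5


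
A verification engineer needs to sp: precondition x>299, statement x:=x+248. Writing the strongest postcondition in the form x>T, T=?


Formula: sp(P, x:=E) = exists old_x. (x = E[old_x/x]) AND P[old_x/x] (old_x is the value of x before the assignment; eliminate old_x by solving x = E[old_x/x] for old_x)
Step 1: Precondition P: x>299, i.e. old_x > 299
Step 2: Assignment gives x = old_x + 248, so old_x = x - 248
Step 3: Substitute into P: x - 248 > 299
Step 4: Simplify: x > 299+248 = 547

547


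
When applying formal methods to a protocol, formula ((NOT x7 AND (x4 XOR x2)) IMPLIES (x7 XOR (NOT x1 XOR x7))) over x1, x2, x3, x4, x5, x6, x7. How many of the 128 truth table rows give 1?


Formula: ((NOT x7 AND (x4 XOR x2)) IMPLIES (x7 XOR (NOT x1 XOR x7))) over 7 vars (128 rows)
Evaluate each row (x1, x2, x3, x4, x5, x6, x7 as bits, MSB first):
  row 0 [0000000]: ((NOT 0 AND (0 XOR 0)) IMPLIES (0 XOR (NOT 0 XOR 0))) -> 1
  row 1 [0000001]: ((NOT 1 AND (0 XOR 0)) IMPLIES (1 XOR (NOT 0 XOR 1))) -> 1
  row 2 [0000010]: ((NOT 0 AND (0 XOR 0)) IMPLIES (0 XOR (NOT 0 XOR 0))) -> 1
  row 3 [0000011]: ((NOT 1 AND (0 XOR 0)) IMPLIES (1 XOR (NOT 0 XOR 1))) -> 1
  row 4 [0000100]: ((NOT 0 AND (0 XOR 0)) IMPLIES (0 XOR (NOT 0 XOR 0))) -> 1
  (every remaining row is evaluated the same way; all 128 results are listed next)
Full result column, 8 rows per line (x1,x2,x3,x4 fixed per line; x5,x6,x7 runs 000..111 left to right):
  rows 0-7 [x1,x2,x3,x4=0000]: 11111111  (ones: 8)
  rows 8-15 [x1,x2,x3,x4=0001]: 11111111  (ones: 8)
  rows 16-23 [x1,x2,x3,x4=0010]: 11111111  (ones: 8)
  rows 24-31 [x1,x2,x3,x4=0011]: 11111111  (ones: 8)
  rows 32-39 [x1,x2,x3,x4=0100]: 11111111  (ones: 8)
  rows 40-47 [x1,x2,x3,x4=0101]: 11111111  (ones: 8)
  rows 48-55 [x1,x2,x3,x4=0110]: 11111111  (ones: 8)
  rows 56-63 [x1,x2,x3,x4=0111]: 11111111  (ones: 8)
  rows 64-71 [x1,x2,x3,x4=1000]: 11111111  (ones: 8)
  rows 72-79 [x1,x2,x3,x4=1001]: 01010101  (ones: 4)
  rows 80-87 [x1,x2,x3,x4=1010]: 11111111  (ones: 8)
  rows 88-95 [x1,x2,x3,x4=1011]: 01010101  (ones: 4)
  rows 96-103 [x1,x2,x3,x4=1100]: 01010101  (ones: 4)
  rows 104-111 [x1,x2,x3,x4=1101]: 11111111  (ones: 8)
  rows 112-119 [x1,x2,x3,x4=1110]: 01010101  (ones: 4)
  rows 120-127 [x1,x2,x3,x4=1111]: 11111111  (ones: 8)
Count of 1-rows = 8+8+8+8+8+8+8+8+8+4+8+4+4+8+4+8 = 112

112


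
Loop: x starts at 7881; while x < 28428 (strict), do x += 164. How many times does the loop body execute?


Step 1: x goes from 7881 toward 28428 by 164; the body runs while x<28428, so iterations = ceil((bound-start)/step)
Step 2: Distance=20547
Step 3: ceil(20547/164)=126

126


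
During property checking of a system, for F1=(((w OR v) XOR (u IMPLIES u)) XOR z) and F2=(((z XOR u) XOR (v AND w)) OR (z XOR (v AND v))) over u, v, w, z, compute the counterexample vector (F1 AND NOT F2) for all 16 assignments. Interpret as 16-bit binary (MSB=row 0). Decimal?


F1 = (((w OR v) XOR (u IMPLIES u)) XOR z)
F2 = (((z XOR u) XOR (v AND w)) OR (z XOR (v AND v)))
Counterexample to F1=>F2 is where F1=1 and F2=0.
Evaluate each row (bits = u,v,w,z, MSB first):
  row 0 [0000]: F1=1 F2=0 -> F1&~F2 -> 1
  row 1 [0001]: F1=0 F2=1 -> F1&~F2 -> 0
  row 2 [0010]: F1=0 F2=0 -> F1&~F2 -> 0
  row 3 [0011]: F1=1 F2=1 -> F1&~F2 -> 0
  row 4 [0100]: F1=0 F2=1 -> F1&~F2 -> 0
  row 5 [0101]: F1=1 F2=1 -> F1&~F2 -> 0
  row 6 [0110]: F1=0 F2=1 -> F1&~F2 -> 0
  row 7 [0111]: F1=1 F2=0 -> F1&~F2 -> 1
  row 8 [1000]: F1=1 F2=1 -> F1&~F2 -> 0
  row 9 [1001]: F1=0 F2=1 -> F1&~F2 -> 0
  row 10 [1010]: F1=0 F2=1 -> F1&~F2 -> 0
  row 11 [1011]: F1=1 F2=1 -> F1&~F2 -> 0
  row 12 [1100]: F1=0 F2=1 -> F1&~F2 -> 0
  row 13 [1101]: F1=1 F2=0 -> F1&~F2 -> 1
  row 14 [1110]: F1=0 F2=1 -> F1&~F2 -> 0
  row 15 [1111]: F1=1 F2=1 -> F1&~F2 -> 0
Full result column, 4 rows per line (u,v fixed per line; w,z runs 00..11 left to right):
  rows 0-3 [u,v=00]: 1000  = hex 8
  rows 4-7 [u,v=01]: 0001  = hex 1
  rows 8-11 [u,v=10]: 0000  = hex 0
  rows 12-15 [u,v=11]: 0100  = hex 4
Counterexample vector (row 0 .. row 15) = 1000000100000100
Output column grouped in 4s = 1000 0001 0000 0100 = 0x8104
Convert to decimal digit by digit (value = value*16 + digit):
  8 -> 8
  8*16 + 1 = 129
  129*16 + 0 = 2064
  2064*16 + 4 = 33028
Decimal = 33028

33028


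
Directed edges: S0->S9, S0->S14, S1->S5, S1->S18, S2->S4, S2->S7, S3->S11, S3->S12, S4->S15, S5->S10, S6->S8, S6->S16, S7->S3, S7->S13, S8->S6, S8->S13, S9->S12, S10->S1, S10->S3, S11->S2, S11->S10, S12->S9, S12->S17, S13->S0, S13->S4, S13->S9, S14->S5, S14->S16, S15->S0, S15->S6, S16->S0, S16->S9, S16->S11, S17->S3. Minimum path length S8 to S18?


BFS layer-by-layer from S8:
  dist 0: {S8}
  dist 1: {S6, S13}
  dist 2: {S0, S4, S9, S16}
  dist 3: {S11, S12, S14, S15}
  dist 4: {S2, S5, S10, S17}
  dist 5: {S1, S3, S7}
  dist 6: {S18}
  -> S18 reached at distance 6
Shortest path length = 6

6


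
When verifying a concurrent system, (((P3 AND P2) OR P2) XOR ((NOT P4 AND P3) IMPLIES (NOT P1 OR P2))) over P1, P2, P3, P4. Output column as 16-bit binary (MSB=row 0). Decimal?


Formula: (((P3 AND P2) OR P2) XOR ((NOT P4 AND P3) IMPLIES (NOT P1 OR P2))) over P1, P2, P3, P4 (16 rows)
Evaluate each row (bits = P1,P2,P3,P4, MSB first):
  row 0 [0000]: (((0 AND 0) OR 0) XOR ((NOT 0 AND 0) IMPLIES (NOT 0 OR 0))) -> 1
  row 1 [0001]: (((0 AND 0) OR 0) XOR ((NOT 1 AND 0) IMPLIES (NOT 0 OR 0))) -> 1
  row 2 [0010]: (((1 AND 0) OR 0) XOR ((NOT 0 AND 1) IMPLIES (NOT 0 OR 0))) -> 1
  row 3 [0011]: (((1 AND 0) OR 0) XOR ((NOT 1 AND 1) IMPLIES (NOT 0 OR 0))) -> 1
  row 4 [0100]: (((0 AND 1) OR 1) XOR ((NOT 0 AND 0) IMPLIES (NOT 0 OR 1))) -> 0
  row 5 [0101]: (((0 AND 1) OR 1) XOR ((NOT 1 AND 0) IMPLIES (NOT 0 OR 1))) -> 0
  row 6 [0110]: (((1 AND 1) OR 1) XOR ((NOT 0 AND 1) IMPLIES (NOT 0 OR 1))) -> 0
  row 7 [0111]: (((1 AND 1) OR 1) XOR ((NOT 1 AND 1) IMPLIES (NOT 0 OR 1))) -> 0
  row 8 [1000]: (((0 AND 0) OR 0) XOR ((NOT 0 AND 0) IMPLIES (NOT 1 OR 0))) -> 1
  row 9 [1001]: (((0 AND 0) OR 0) XOR ((NOT 1 AND 0) IMPLIES (NOT 1 OR 0))) -> 1
  row 10 [1010]: (((1 AND 0) OR 0) XOR ((NOT 0 AND 1) IMPLIES (NOT 1 OR 0))) -> 0
  row 11 [1011]: (((1 AND 0) OR 0) XOR ((NOT 1 AND 1) IMPLIES (NOT 1 OR 0))) -> 1
  row 12 [1100]: (((0 AND 1) OR 1) XOR ((NOT 0 AND 0) IMPLIES (NOT 1 OR 1))) -> 0
  row 13 [1101]: (((0 AND 1) OR 1) XOR ((NOT 1 AND 0) IMPLIES (NOT 1 OR 1))) -> 0
  row 14 [1110]: (((1 AND 1) OR 1) XOR ((NOT 0 AND 1) IMPLIES (NOT 1 OR 1))) -> 0
  row 15 [1111]: (((1 AND 1) OR 1) XOR ((NOT 1 AND 1) IMPLIES (NOT 1 OR 1))) -> 0
Full result column, 4 rows per line (P1,P2 fixed per line; P3,P4 runs 00..11 left to right):
  rows 0-3 [P1,P2=00]: 1111  = hex F
  rows 4-7 [P1,P2=01]: 0000  = hex 0
  rows 8-11 [P1,P2=10]: 1101  = hex D
  rows 12-15 [P1,P2=11]: 0000  = hex 0
Output column (row 0 .. row 15) = 1111000011010000
Output column grouped in 4s = 1111 0000 1101 0000 = 0xF0D0
Convert to decimal digit by digit (value = value*16 + digit):
  F -> 15
  15*16 + 0 = 240
  240*16 + 13 (D) = 3853
  3853*16 + 0 = 61648
Decimal = 61648

61648


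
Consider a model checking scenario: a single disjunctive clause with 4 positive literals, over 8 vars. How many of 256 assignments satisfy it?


Step 1: Total=2^8=256
Step 2: Unsat when all 4 false: 2^4=16
Step 3: Sat=256-16=240

240


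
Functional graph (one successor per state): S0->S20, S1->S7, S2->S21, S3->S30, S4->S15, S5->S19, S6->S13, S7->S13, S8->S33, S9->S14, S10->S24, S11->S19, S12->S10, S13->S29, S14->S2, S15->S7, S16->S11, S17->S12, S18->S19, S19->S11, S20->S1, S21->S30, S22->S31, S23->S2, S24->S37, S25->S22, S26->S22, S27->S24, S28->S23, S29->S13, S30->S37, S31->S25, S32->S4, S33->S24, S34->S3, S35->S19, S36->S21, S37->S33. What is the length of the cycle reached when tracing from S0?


Trace from S0 until a state repeats:
  S0 -> S20 -> S1 -> S7 -> S13 -> S29 -> S13
S13 first seen at step 4, revisited at step 6.
Cycle length = 6 - 4 = 2

2


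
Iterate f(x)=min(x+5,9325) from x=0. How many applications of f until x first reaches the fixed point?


Step 1: x=0, cap=9325, increment=5
Step 2: x grows by 5 each step until capped at 9325; fixed point is x=9325
Step 3: iterations = ceil(9325/5) = 1865

1865


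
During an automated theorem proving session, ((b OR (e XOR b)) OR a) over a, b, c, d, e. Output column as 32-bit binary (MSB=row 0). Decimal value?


Formula: ((b OR (e XOR b)) OR a) over a, b, c, d, e (32 rows)
Evaluate each row (bits = a,b,c,d,e, MSB first):
  row 0 [00000]: ((0 OR (0 XOR 0)) OR 0) -> 0
  row 1 [00001]: ((0 OR (1 XOR 0)) OR 0) -> 1
  row 2 [00010]: ((0 OR (0 XOR 0)) OR 0) -> 0
  row 3 [00011]: ((0 OR (1 XOR 0)) OR 0) -> 1
  row 4 [00100]: ((0 OR (0 XOR 0)) OR 0) -> 0
  row 5 [00101]: ((0 OR (1 XOR 0)) OR 0) -> 1
  row 6 [00110]: ((0 OR (0 XOR 0)) OR 0) -> 0
  row 7 [00111]: ((0 OR (1 XOR 0)) OR 0) -> 1
  row 8 [01000]: ((1 OR (0 XOR 1)) OR 0) -> 1
  row 9 [01001]: ((1 OR (1 XOR 1)) OR 0) -> 1
  row 10 [01010]: ((1 OR (0 XOR 1)) OR 0) -> 1
  row 11 [01011]: ((1 OR (1 XOR 1)) OR 0) -> 1
  row 12 [01100]: ((1 OR (0 XOR 1)) OR 0) -> 1
  row 13 [01101]: ((1 OR (1 XOR 1)) OR 0) -> 1
  row 14 [01110]: ((1 OR (0 XOR 1)) OR 0) -> 1
  row 15 [01111]: ((1 OR (1 XOR 1)) OR 0) -> 1
  row 16 [10000]: ((0 OR (0 XOR 0)) OR 1) -> 1
  row 17 [10001]: ((0 OR (1 XOR 0)) OR 1) -> 1
  row 18 [10010]: ((0 OR (0 XOR 0)) OR 1) -> 1
  row 19 [10011]: ((0 OR (1 XOR 0)) OR 1) -> 1
  row 20 [10100]: ((0 OR (0 XOR 0)) OR 1) -> 1
  row 21 [10101]: ((0 OR (1 XOR 0)) OR 1) -> 1
  row 22 [10110]: ((0 OR (0 XOR 0)) OR 1) -> 1
  row 23 [10111]: ((0 OR (1 XOR 0)) OR 1) -> 1
  row 24 [11000]: ((1 OR (0 XOR 1)) OR 1) -> 1
  row 25 [11001]: ((1 OR (1 XOR 1)) OR 1) -> 1
  row 26 [11010]: ((1 OR (0 XOR 1)) OR 1) -> 1
  row 27 [11011]: ((1 OR (1 XOR 1)) OR 1) -> 1
  row 28 [11100]: ((1 OR (0 XOR 1)) OR 1) -> 1
  row 29 [11101]: ((1 OR (1 XOR 1)) OR 1) -> 1
  row 30 [11110]: ((1 OR (0 XOR 1)) OR 1) -> 1
  row 31 [11111]: ((1 OR (1 XOR 1)) OR 1) -> 1
Full result column, 4 rows per line (a,b,c fixed per line; d,e runs 00..11 left to right):
  rows 0-3 [a,b,c=000]: 0101  = hex 5
  rows 4-7 [a,b,c=001]: 0101  = hex 5
  rows 8-11 [a,b,c=010]: 1111  = hex F
  rows 12-15 [a,b,c=011]: 1111  = hex F
  rows 16-19 [a,b,c=100]: 1111  = hex F
  rows 20-23 [a,b,c=101]: 1111  = hex F
  rows 24-27 [a,b,c=110]: 1111  = hex F
  rows 28-31 [a,b,c=111]: 1111  = hex F
Output column (row 0 .. row 31) = 01010101111111111111111111111111
Output column grouped in 4s = 0101 0101 1111 1111 1111 1111 1111 1111 = 0x55FFFFFF
Convert to decimal digit by digit (value = value*16 + digit):
  5 -> 5
  5*16 + 5 = 85
  85*16 + 15 (F) = 1375
  1375*16 + 15 (F) = 22015
  22015*16 + 15 (F) = 352255
  352255*16 + 15 (F) = 5636095
  5636095*16 + 15 (F) = 90177535
  90177535*16 + 15 (F) = 1442840575
Decimal = 1442840575

1442840575


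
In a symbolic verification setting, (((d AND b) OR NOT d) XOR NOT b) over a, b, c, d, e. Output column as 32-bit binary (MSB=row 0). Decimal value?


Formula: (((d AND b) OR NOT d) XOR NOT b) over a, b, c, d, e (32 rows)
Evaluate each row (bits = a,b,c,d,e, MSB first):
  row 0 [00000]: (((0 AND 0) OR NOT 0) XOR NOT 0) -> 0
  row 1 [00001]: (((0 AND 0) OR NOT 0) XOR NOT 0) -> 0
  row 2 [00010]: (((1 AND 0) OR NOT 1) XOR NOT 0) -> 1
  row 3 [00011]: (((1 AND 0) OR NOT 1) XOR NOT 0) -> 1
  row 4 [00100]: (((0 AND 0) OR NOT 0) XOR NOT 0) -> 0
  row 5 [00101]: (((0 AND 0) OR NOT 0) XOR NOT 0) -> 0
  row 6 [00110]: (((1 AND 0) OR NOT 1) XOR NOT 0) -> 1
  row 7 [00111]: (((1 AND 0) OR NOT 1) XOR NOT 0) -> 1
  row 8 [01000]: (((0 AND 1) OR NOT 0) XOR NOT 1) -> 1
  row 9 [01001]: (((0 AND 1) OR NOT 0) XOR NOT 1) -> 1
  row 10 [01010]: (((1 AND 1) OR NOT 1) XOR NOT 1) -> 1
  row 11 [01011]: (((1 AND 1) OR NOT 1) XOR NOT 1) -> 1
  row 12 [01100]: (((0 AND 1) OR NOT 0) XOR NOT 1) -> 1
  row 13 [01101]: (((0 AND 1) OR NOT 0) XOR NOT 1) -> 1
  row 14 [01110]: (((1 AND 1) OR NOT 1) XOR NOT 1) -> 1
  row 15 [01111]: (((1 AND 1) OR NOT 1) XOR NOT 1) -> 1
  row 16 [10000]: (((0 AND 0) OR NOT 0) XOR NOT 0) -> 0
  row 17 [10001]: (((0 AND 0) OR NOT 0) XOR NOT 0) -> 0
  row 18 [10010]: (((1 AND 0) OR NOT 1) XOR NOT 0) -> 1
  row 19 [10011]: (((1 AND 0) OR NOT 1) XOR NOT 0) -> 1
  row 20 [10100]: (((0 AND 0) OR NOT 0) XOR NOT 0) -> 0
  row 21 [10101]: (((0 AND 0) OR NOT 0) XOR NOT 0) -> 0
  row 22 [10110]: (((1 AND 0) OR NOT 1) XOR NOT 0) -> 1
  row 23 [10111]: (((1 AND 0) OR NOT 1) XOR NOT 0) -> 1
  row 24 [11000]: (((0 AND 1) OR NOT 0) XOR NOT 1) -> 1
  row 25 [11001]: (((0 AND 1) OR NOT 0) XOR NOT 1) -> 1
  row 26 [11010]: (((1 AND 1) OR NOT 1) XOR NOT 1) -> 1
  row 27 [11011]: (((1 AND 1) OR NOT 1) XOR NOT 1) -> 1
  row 28 [11100]: (((0 AND 1) OR NOT 0) XOR NOT 1) -> 1
  row 29 [11101]: (((0 AND 1) OR NOT 0) XOR NOT 1) -> 1
  row 30 [11110]: (((1 AND 1) OR NOT 1) XOR NOT 1) -> 1
  row 31 [11111]: (((1 AND 1) OR NOT 1) XOR NOT 1) -> 1
Full result column, 4 rows per line (a,b,c fixed per line; d,e runs 00..11 left to right):
  rows 0-3 [a,b,c=000]: 0011  = hex 3
  rows 4-7 [a,b,c=001]: 0011  = hex 3
  rows 8-11 [a,b,c=010]: 1111  = hex F
  rows 12-15 [a,b,c=011]: 1111  = hex F
  rows 16-19 [a,b,c=100]: 0011  = hex 3
  rows 20-23 [a,b,c=101]: 0011  = hex 3
  rows 24-27 [a,b,c=110]: 1111  = hex F
  rows 28-31 [a,b,c=111]: 1111  = hex F
Output column (row 0 .. row 31) = 00110011111111110011001111111111
Output column grouped in 4s = 0011 0011 1111 1111 0011 0011 1111 1111 = 0x33FF33FF
Convert to decimal digit by digit (value = value*16 + digit):
  3 -> 3
  3*16 + 3 = 51
  51*16 + 15 (F) = 831
  831*16 + 15 (F) = 13311
  13311*16 + 3 = 212979
  212979*16 + 3 = 3407667
  3407667*16 + 15 (F) = 54522687
  54522687*16 + 15 (F) = 872363007
Decimal = 872363007

872363007


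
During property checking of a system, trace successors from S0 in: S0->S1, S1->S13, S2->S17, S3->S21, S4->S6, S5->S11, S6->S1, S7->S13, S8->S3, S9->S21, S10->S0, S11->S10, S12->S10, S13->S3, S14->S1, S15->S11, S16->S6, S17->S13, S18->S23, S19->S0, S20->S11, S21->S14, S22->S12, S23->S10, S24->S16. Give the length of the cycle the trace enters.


Trace from S0 until a state repeats:
  S0 -> S1 -> S13 -> S3 -> S21 -> S14 -> S1
S1 first seen at step 1, revisited at step 6.
Cycle length = 6 - 1 = 5

5


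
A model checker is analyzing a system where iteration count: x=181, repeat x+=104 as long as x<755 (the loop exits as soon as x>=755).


Step 1: x goes from 181 toward 755 by 104; the body runs while x<755, so iterations = ceil((bound-start)/step)
Step 2: Distance=574
Step 3: ceil(574/104)=6

6


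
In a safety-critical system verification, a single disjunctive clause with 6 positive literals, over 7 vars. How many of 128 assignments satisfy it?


Step 1: Total=2^7=128
Step 2: Unsat when all 6 false: 2^1=2
Step 3: Sat=128-2=126

126


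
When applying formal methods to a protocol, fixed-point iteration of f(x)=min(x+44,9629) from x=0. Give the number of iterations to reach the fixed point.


Step 1: x=0, cap=9629, increment=44
Step 2: x grows by 44 each step until capped at 9629; fixed point is x=9629
Step 3: iterations = ceil(9629/44) = 219

219


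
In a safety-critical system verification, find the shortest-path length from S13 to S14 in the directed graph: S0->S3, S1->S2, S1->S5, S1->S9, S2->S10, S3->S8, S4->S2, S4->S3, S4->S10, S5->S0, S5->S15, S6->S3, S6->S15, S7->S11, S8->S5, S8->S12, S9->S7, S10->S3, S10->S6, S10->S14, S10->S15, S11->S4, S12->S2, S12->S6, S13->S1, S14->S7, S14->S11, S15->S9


BFS layer-by-layer from S13:
  dist 0: {S13}
  dist 1: {S1}
  dist 2: {S2, S5, S9}
  dist 3: {S0, S7, S10, S15}
  dist 4: {S3, S6, S11, S14}
  -> S14 reached at distance 4
Shortest path length = 4

4


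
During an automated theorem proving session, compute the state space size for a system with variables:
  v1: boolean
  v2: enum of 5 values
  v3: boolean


State space = product of domain sizes of all variables.
Domain sizes:
  v1 (boolean): 2
  v2 (enum of 5 values): 5
  v3 (boolean): 2
Product = 2 * 5 * 2 = 20

20


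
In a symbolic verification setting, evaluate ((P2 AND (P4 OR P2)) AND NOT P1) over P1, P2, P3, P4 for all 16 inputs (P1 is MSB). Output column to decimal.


Formula: ((P2 AND (P4 OR P2)) AND NOT P1) over P1, P2, P3, P4 (16 rows)
Evaluate each row (bits = P1,P2,P3,P4, MSB first):
  row 0 [0000]: ((0 AND (0 OR 0)) AND NOT 0) -> 0
  row 1 [0001]: ((0 AND (1 OR 0)) AND NOT 0) -> 0
  row 2 [0010]: ((0 AND (0 OR 0)) AND NOT 0) -> 0
  row 3 [0011]: ((0 AND (1 OR 0)) AND NOT 0) -> 0
  row 4 [0100]: ((1 AND (0 OR 1)) AND NOT 0) -> 1
  row 5 [0101]: ((1 AND (1 OR 1)) AND NOT 0) -> 1
  row 6 [0110]: ((1 AND (0 OR 1)) AND NOT 0) -> 1
  row 7 [0111]: ((1 AND (1 OR 1)) AND NOT 0) -> 1
  row 8 [1000]: ((0 AND (0 OR 0)) AND NOT 1) -> 0
  row 9 [1001]: ((0 AND (1 OR 0)) AND NOT 1) -> 0
  row 10 [1010]: ((0 AND (0 OR 0)) AND NOT 1) -> 0
  row 11 [1011]: ((0 AND (1 OR 0)) AND NOT 1) -> 0
  row 12 [1100]: ((1 AND (0 OR 1)) AND NOT 1) -> 0
  row 13 [1101]: ((1 AND (1 OR 1)) AND NOT 1) -> 0
  row 14 [1110]: ((1 AND (0 OR 1)) AND NOT 1) -> 0
  row 15 [1111]: ((1 AND (1 OR 1)) AND NOT 1) -> 0
Full result column, 4 rows per line (P1,P2 fixed per line; P3,P4 runs 00..11 left to right):
  rows 0-3 [P1,P2=00]: 0000  = hex 0
  rows 4-7 [P1,P2=01]: 1111  = hex F
  rows 8-11 [P1,P2=10]: 0000  = hex 0
  rows 12-15 [P1,P2=11]: 0000  = hex 0
Output column (row 0 .. row 15) = 0000111100000000
Output column grouped in 4s = 0000 1111 0000 0000 = 0x0F00
Convert to decimal digit by digit (value = value*16 + digit):
  0 -> 0
  0*16 + 15 (F) = 15
  15*16 + 0 = 240
  240*16 + 0 = 3840
Decimal = 3840

3840


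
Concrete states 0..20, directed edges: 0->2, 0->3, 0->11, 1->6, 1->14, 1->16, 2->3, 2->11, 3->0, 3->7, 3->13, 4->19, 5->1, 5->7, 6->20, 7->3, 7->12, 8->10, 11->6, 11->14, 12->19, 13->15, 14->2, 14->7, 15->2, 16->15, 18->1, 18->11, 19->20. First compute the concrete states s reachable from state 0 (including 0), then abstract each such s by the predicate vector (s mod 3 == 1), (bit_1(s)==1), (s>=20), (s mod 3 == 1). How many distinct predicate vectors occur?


BFS from 0:
Concrete reachable: {0, 2, 3, 6, 7, 11, 12, 13, 14, 15, 19, 20}
Abstract via predicates (s mod 3 == 1), (bit_1(s)==1), (s>=20), (s mod 3 == 1):
  (0,0,0,0) <- {0, 12}
  (0,0,1,0) <- {20}
  (0,1,0,0) <- {2, 3, 6, 11, 14, 15}
  (1,0,0,1) <- {13}
  (1,1,0,1) <- {7, 19}
Distinct abstract states = 5

5


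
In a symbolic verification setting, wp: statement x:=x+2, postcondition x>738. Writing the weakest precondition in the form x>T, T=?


Formula: wp(x:=E, P) = P[E/x] (substitute E for x in postcondition)
Step 1: Postcondition: x>738
Step 2: Substitute x+2 for x: x+2>738
Step 3: Solve for x: x > 738-2 = 736

736


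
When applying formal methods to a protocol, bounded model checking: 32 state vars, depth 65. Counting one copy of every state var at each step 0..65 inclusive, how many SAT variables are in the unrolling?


BMC unrolls to depth k, creating one copy of each state var for steps 0..k.
Step count = 65 + 1 = 66 (steps 0 through 65)
Vars per step = 32
Total = 32 * 66 = 2112

2112


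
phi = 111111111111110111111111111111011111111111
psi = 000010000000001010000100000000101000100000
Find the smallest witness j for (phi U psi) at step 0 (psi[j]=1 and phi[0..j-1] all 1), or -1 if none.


(phi U psi) at 0: need smallest j with psi[j]=1 and phi[i]=1 for all i in [0,j).
Scan from step 0:
  step 0: phi=1, psi=0 -> continue
  step 1: phi=1, psi=0 -> continue
  step 2: phi=1, psi=0 -> continue
  step 3: phi=1, psi=0 -> continue
  step 4: psi=1 and phi held for [0,4) -> witness found
Witness step = 4

4


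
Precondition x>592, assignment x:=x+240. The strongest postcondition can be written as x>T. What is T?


Formula: sp(P, x:=E) = exists old_x. (x = E[old_x/x]) AND P[old_x/x] (old_x is the value of x before the assignment; eliminate old_x by solving x = E[old_x/x] for old_x)
Step 1: Precondition P: x>592, i.e. old_x > 592
Step 2: Assignment gives x = old_x + 240, so old_x = x - 240
Step 3: Substitute into P: x - 240 > 592
Step 4: Simplify: x > 592+240 = 832

832


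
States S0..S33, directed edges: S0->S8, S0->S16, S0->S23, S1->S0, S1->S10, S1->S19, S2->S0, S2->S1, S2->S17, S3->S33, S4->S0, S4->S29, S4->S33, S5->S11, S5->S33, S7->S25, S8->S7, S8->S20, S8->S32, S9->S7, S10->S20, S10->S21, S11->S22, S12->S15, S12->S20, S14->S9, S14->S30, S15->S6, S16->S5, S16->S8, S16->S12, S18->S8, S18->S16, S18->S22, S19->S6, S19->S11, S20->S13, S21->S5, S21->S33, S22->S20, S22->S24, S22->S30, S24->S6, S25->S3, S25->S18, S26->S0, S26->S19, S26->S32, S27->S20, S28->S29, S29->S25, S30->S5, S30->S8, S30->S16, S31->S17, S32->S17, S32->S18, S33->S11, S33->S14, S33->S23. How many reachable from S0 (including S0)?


BFS from S0:
  layer 0: {S0}
  layer 1: {S8, S16, S23}
  layer 2: {S5, S7, S12, S20, S32}
  layer 3: {S11, S13, S15, S17, S18, S25, S33}
  layer 4: {S3, S6, S14, S22}
  layer 5: {S9, S24, S30}
Reachable set: {S0, S3, S5, S6, S7, S8, S9, S11, S12, S13, S14, S15, S16, S17, S18, S20, S22, S23, S24, S25, S30, S32, S33}
Count = 23

23


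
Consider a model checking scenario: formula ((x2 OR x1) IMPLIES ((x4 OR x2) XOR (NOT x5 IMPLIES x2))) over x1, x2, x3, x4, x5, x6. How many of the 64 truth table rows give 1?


Formula: ((x2 OR x1) IMPLIES ((x4 OR x2) XOR (NOT x5 IMPLIES x2))) over 6 vars (64 rows)
Evaluate each row (x1, x2, x3, x4, x5, x6 as bits, MSB first):
  row 0 [000000]: ((0 OR 0) IMPLIES ((0 OR 0) XOR (NOT 0 IMPLIES 0))) -> 1
  row 1 [000001]: ((0 OR 0) IMPLIES ((0 OR 0) XOR (NOT 0 IMPLIES 0))) -> 1
  row 2 [000010]: ((0 OR 0) IMPLIES ((0 OR 0) XOR (NOT 1 IMPLIES 0))) -> 1
  row 3 [000011]: ((0 OR 0) IMPLIES ((0 OR 0) XOR (NOT 1 IMPLIES 0))) -> 1
  row 4 [000100]: ((0 OR 0) IMPLIES ((1 OR 0) XOR (NOT 0 IMPLIES 0))) -> 1
  (every remaining row is evaluated the same way; all 64 results are listed next)
Full result column, 8 rows per line (x1,x2,x3 fixed per line; x4,x5,x6 runs 000..111 left to right):
  rows 0-7 [x1,x2,x3=000]: 11111111  (ones: 8)
  rows 8-15 [x1,x2,x3=001]: 11111111  (ones: 8)
  rows 16-23 [x1,x2,x3=010]: 00000000  (ones: 0)
  rows 24-31 [x1,x2,x3=011]: 00000000  (ones: 0)
  rows 32-39 [x1,x2,x3=100]: 00111100  (ones: 4)
  rows 40-47 [x1,x2,x3=101]: 00111100  (ones: 4)
  rows 48-55 [x1,x2,x3=110]: 00000000  (ones: 0)
  rows 56-63 [x1,x2,x3=111]: 00000000  (ones: 0)
Count of 1-rows = 8+8+0+0+4+4+0+0 = 24

24


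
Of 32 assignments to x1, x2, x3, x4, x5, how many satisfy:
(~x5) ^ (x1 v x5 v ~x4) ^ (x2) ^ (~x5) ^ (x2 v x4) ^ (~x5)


CNF with 6 clauses over 5 vars (32 assignments).
An assignment satisfies CNF iff every clause has >=1 true literal.
Check each row (bits = x1,x2,x3,x4,x5; clause T/F shown):
  row 0 [00000]: clauses=TTFTFT -> 0
  row 1 [00001]: clauses=FTFFFF -> 0
  row 2 [00010]: clauses=TFFTTT -> 0
  row 3 [00011]: clauses=FTFFTF -> 0
  row 4 [00100]: clauses=TTFTFT -> 0
  row 5 [00101]: clauses=FTFFFF -> 0
  row 6 [00110]: clauses=TFFTTT -> 0
  row 7 [00111]: clauses=FTFFTF -> 0
  row 8 [01000]: clauses=TTTTTT -> 1
  row 9 [01001]: clauses=FTTFTF -> 0
  row 10 [01010]: clauses=TFTTTT -> 0
  row 11 [01011]: clauses=FTTFTF -> 0
  row 12 [01100]: clauses=TTTTTT -> 1
  row 13 [01101]: clauses=FTTFTF -> 0
  row 14 [01110]: clauses=TFTTTT -> 0
  row 15 [01111]: clauses=FTTFTF -> 0
  row 16 [10000]: clauses=TTFTFT -> 0
  row 17 [10001]: clauses=FTFFFF -> 0
  row 18 [10010]: clauses=TTFTTT -> 0
  row 19 [10011]: clauses=FTFFTF -> 0
  row 20 [10100]: clauses=TTFTFT -> 0
  row 21 [10101]: clauses=FTFFFF -> 0
  row 22 [10110]: clauses=TTFTTT -> 0
  row 23 [10111]: clauses=FTFFTF -> 0
  row 24 [11000]: clauses=TTTTTT -> 1
  row 25 [11001]: clauses=FTTFTF -> 0
  row 26 [11010]: clauses=TTTTTT -> 1
  row 27 [11011]: clauses=FTTFTF -> 0
  row 28 [11100]: clauses=TTTTTT -> 1
  row 29 [11101]: clauses=FTTFTF -> 0
  row 30 [11110]: clauses=TTTTTT -> 1
  row 31 [11111]: clauses=FTTFTF -> 0
Full result column, 8 rows per line (x1,x2 fixed per line; x3,x4,x5 runs 000..111 left to right):
  rows 0-7 [x1,x2=00]: 00000000  (ones: 0)
  rows 8-15 [x1,x2=01]: 10001000  (ones: 2)
  rows 16-23 [x1,x2=10]: 00000000  (ones: 0)
  rows 24-31 [x1,x2=11]: 10101010  (ones: 4)
Satisfying assignments = 0+2+0+4 = 6

6


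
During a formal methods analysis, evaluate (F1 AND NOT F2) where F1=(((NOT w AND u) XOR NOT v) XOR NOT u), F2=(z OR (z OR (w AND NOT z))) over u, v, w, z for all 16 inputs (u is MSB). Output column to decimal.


F1 = (((NOT w AND u) XOR NOT v) XOR NOT u)
F2 = (z OR (z OR (w AND NOT z)))
Counterexample to F1=>F2 is where F1=1 and F2=0.
Evaluate each row (bits = u,v,w,z, MSB first):
  row 0 [0000]: F1=0 F2=0 -> F1&~F2 -> 0
  row 1 [0001]: F1=0 F2=1 -> F1&~F2 -> 0
  row 2 [0010]: F1=0 F2=1 -> F1&~F2 -> 0
  row 3 [0011]: F1=0 F2=1 -> F1&~F2 -> 0
  row 4 [0100]: F1=1 F2=0 -> F1&~F2 -> 1
  row 5 [0101]: F1=1 F2=1 -> F1&~F2 -> 0
  row 6 [0110]: F1=1 F2=1 -> F1&~F2 -> 0
  row 7 [0111]: F1=1 F2=1 -> F1&~F2 -> 0
  row 8 [1000]: F1=0 F2=0 -> F1&~F2 -> 0
  row 9 [1001]: F1=0 F2=1 -> F1&~F2 -> 0
  row 10 [1010]: F1=1 F2=1 -> F1&~F2 -> 0
  row 11 [1011]: F1=1 F2=1 -> F1&~F2 -> 0
  row 12 [1100]: F1=1 F2=0 -> F1&~F2 -> 1
  row 13 [1101]: F1=1 F2=1 -> F1&~F2 -> 0
  row 14 [1110]: F1=0 F2=1 -> F1&~F2 -> 0
  row 15 [1111]: F1=0 F2=1 -> F1&~F2 -> 0
Full result column, 4 rows per line (u,v fixed per line; w,z runs 00..11 left to right):
  rows 0-3 [u,v=00]: 0000  = hex 0
  rows 4-7 [u,v=01]: 1000  = hex 8
  rows 8-11 [u,v=10]: 0000  = hex 0
  rows 12-15 [u,v=11]: 1000  = hex 8
Counterexample vector (row 0 .. row 15) = 0000100000001000
Output column grouped in 4s = 0000 1000 0000 1000 = 0x0808
Convert to decimal digit by digit (value = value*16 + digit):
  0 -> 0
  0*16 + 8 = 8
  8*16 + 0 = 128
  128*16 + 8 = 2056
Decimal = 2056

2056


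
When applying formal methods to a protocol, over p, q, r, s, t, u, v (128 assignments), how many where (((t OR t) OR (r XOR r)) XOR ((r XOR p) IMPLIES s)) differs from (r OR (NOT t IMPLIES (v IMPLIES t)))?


F1 = (((t OR t) OR (r XOR r)) XOR ((r XOR p) IMPLIES s))
F2 = (r OR (NOT t IMPLIES (v IMPLIES t)))
Evaluate both on each of 128 rows (bits = p,q,r,s,t,u,v):
  row 0 [0000000]: F1=1 F2=1 -> 0
  row 1 [0000001]: F1=1 F2=0 (differ) -> 1
  row 2 [0000010]: F1=1 F2=1 -> 0
  row 3 [0000011]: F1=1 F2=0 (differ) -> 1
  row 4 [0000100]: F1=0 F2=1 (differ) -> 1
  (every remaining row is evaluated the same way; all 128 results are listed next)
Full result column, 8 rows per line (p,q,r,s fixed per line; t,u,v runs 000..111 left to right):
  rows 0-7 [p,q,r,s=0000]: 01011111  (ones: 6)
  rows 8-15 [p,q,r,s=0001]: 01011111  (ones: 6)
  rows 16-23 [p,q,r,s=0010]: 11110000  (ones: 4)
  rows 24-31 [p,q,r,s=0011]: 00001111  (ones: 4)
  rows 32-39 [p,q,r,s=0100]: 01011111  (ones: 6)
  rows 40-47 [p,q,r,s=0101]: 01011111  (ones: 6)
  rows 48-55 [p,q,r,s=0110]: 11110000  (ones: 4)
  rows 56-63 [p,q,r,s=0111]: 00001111  (ones: 4)
  rows 64-71 [p,q,r,s=1000]: 10100000  (ones: 2)
  rows 72-79 [p,q,r,s=1001]: 01011111  (ones: 6)
  rows 80-87 [p,q,r,s=1010]: 00001111  (ones: 4)
  rows 88-95 [p,q,r,s=1011]: 00001111  (ones: 4)
  rows 96-103 [p,q,r,s=1100]: 10100000  (ones: 2)
  rows 104-111 [p,q,r,s=1101]: 01011111  (ones: 6)
  rows 112-119 [p,q,r,s=1110]: 00001111  (ones: 4)
  rows 120-127 [p,q,r,s=1111]: 00001111  (ones: 4)
Disagreements = 6+6+4+4+6+6+4+4+2+6+4+4+2+6+4+4 = 72

72


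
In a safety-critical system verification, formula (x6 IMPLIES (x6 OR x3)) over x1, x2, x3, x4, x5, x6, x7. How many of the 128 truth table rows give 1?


Formula: (x6 IMPLIES (x6 OR x3)) over 7 vars (128 rows)
Evaluate each row (x1, x2, x3, x4, x5, x6, x7 as bits, MSB first):
  row 0 [0000000]: (0 IMPLIES (0 OR 0)) -> 1
  row 1 [0000001]: (0 IMPLIES (0 OR 0)) -> 1
  row 2 [0000010]: (1 IMPLIES (1 OR 0)) -> 1
  row 3 [0000011]: (1 IMPLIES (1 OR 0)) -> 1
  row 4 [0000100]: (0 IMPLIES (0 OR 0)) -> 1
  (every remaining row is evaluated the same way; all 128 results are listed next)
Full result column, 8 rows per line (x1,x2,x3,x4 fixed per line; x5,x6,x7 runs 000..111 left to right):
  rows 0-7 [x1,x2,x3,x4=0000]: 11111111  (ones: 8)
  rows 8-15 [x1,x2,x3,x4=0001]: 11111111  (ones: 8)
  rows 16-23 [x1,x2,x3,x4=0010]: 11111111  (ones: 8)
  rows 24-31 [x1,x2,x3,x4=0011]: 11111111  (ones: 8)
  rows 32-39 [x1,x2,x3,x4=0100]: 11111111  (ones: 8)
  rows 40-47 [x1,x2,x3,x4=0101]: 11111111  (ones: 8)
  rows 48-55 [x1,x2,x3,x4=0110]: 11111111  (ones: 8)
  rows 56-63 [x1,x2,x3,x4=0111]: 11111111  (ones: 8)
  rows 64-71 [x1,x2,x3,x4=1000]: 11111111  (ones: 8)
  rows 72-79 [x1,x2,x3,x4=1001]: 11111111  (ones: 8)
  rows 80-87 [x1,x2,x3,x4=1010]: 11111111  (ones: 8)
  rows 88-95 [x1,x2,x3,x4=1011]: 11111111  (ones: 8)
  rows 96-103 [x1,x2,x3,x4=1100]: 11111111  (ones: 8)
  rows 104-111 [x1,x2,x3,x4=1101]: 11111111  (ones: 8)
  rows 112-119 [x1,x2,x3,x4=1110]: 11111111  (ones: 8)
  rows 120-127 [x1,x2,x3,x4=1111]: 11111111  (ones: 8)
Count of 1-rows = 8+8+8+8+8+8+8+8+8+8+8+8+8+8+8+8 = 128

128


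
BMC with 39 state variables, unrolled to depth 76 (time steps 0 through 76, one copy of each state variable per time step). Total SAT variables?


BMC unrolls to depth k, creating one copy of each state var for steps 0..k.
Step count = 76 + 1 = 77 (steps 0 through 76)
Vars per step = 39
Total = 39 * 77 = 3003

3003


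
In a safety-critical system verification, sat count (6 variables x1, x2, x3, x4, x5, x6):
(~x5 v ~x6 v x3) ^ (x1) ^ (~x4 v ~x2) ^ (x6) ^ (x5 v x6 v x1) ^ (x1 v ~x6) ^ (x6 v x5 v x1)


CNF with 7 clauses over 6 vars (64 assignments).
An assignment satisfies CNF iff every clause has >=1 true literal.
Check each row (bits = x1,x2,x3,x4,x5,x6; clause T/F shown):
  row 0 [000000]: clauses=TFTFFTF -> 0
  row 1 [000001]: clauses=TFTTTFT -> 0
  row 2 [000010]: clauses=TFTFTTT -> 0
  row 3 [000011]: clauses=FFTTTFT -> 0
  row 4 [000100]: clauses=TFTFFTF -> 0
  (every remaining row is evaluated the same way; all 64 results are listed next)
Full result column, 8 rows per line (x1,x2,x3 fixed per line; x4,x5,x6 runs 000..111 left to right):
  rows 0-7 [x1,x2,x3=000]: 00000000  (ones: 0)
  rows 8-15 [x1,x2,x3=001]: 00000000  (ones: 0)
  rows 16-23 [x1,x2,x3=010]: 00000000  (ones: 0)
  rows 24-31 [x1,x2,x3=011]: 00000000  (ones: 0)
  rows 32-39 [x1,x2,x3=100]: 01000100  (ones: 2)
  rows 40-47 [x1,x2,x3=101]: 01010101  (ones: 4)
  rows 48-55 [x1,x2,x3=110]: 01000000  (ones: 1)
  rows 56-63 [x1,x2,x3=111]: 01010000  (ones: 2)
Satisfying assignments = 0+0+0+0+2+4+1+2 = 9

9
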